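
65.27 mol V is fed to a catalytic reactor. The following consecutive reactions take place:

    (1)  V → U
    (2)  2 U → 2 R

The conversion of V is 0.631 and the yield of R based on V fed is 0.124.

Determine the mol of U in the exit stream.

33.1 mol

Conversion of V: V consumed = 1ξ₁ = 0.631 × 65.27 → ξ₁ = 41.19 mol.
Yield of R: 2ξ₂ / 65.27 = 0.124 → ξ₂ = 4.047 mol.
Outlet amounts (n = n₀ + Σ ν·ξ):
  V: 65.27 − 1(41.19) = 24.08
  U: 0 + 1(41.19) − 2(4.047) = 33.09
  R: 0 + 2(4.047) = 8.093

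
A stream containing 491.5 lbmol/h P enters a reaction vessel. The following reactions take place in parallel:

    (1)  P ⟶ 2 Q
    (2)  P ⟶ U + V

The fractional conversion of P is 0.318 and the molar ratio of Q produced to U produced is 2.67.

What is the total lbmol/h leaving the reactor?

648 lbmol/h

Conversion of P: P consumed = 0.318 × 491.5 = 156.3 lbmol/h = 1ξ₁ + 1ξ₂.
Selectivity: 2ξ₁ / (1ξ₂) = 2.67 → ξ₁ = 1.335 ξ₂.
Substitute: (1·1.335 + 1) ξ₂ = 156.3 → ξ₂ = 66.94 lbmol/h, ξ₁ = 89.36 lbmol/h.
Outlet amounts (n = n₀ + Σ ν·ξ):
  P: 491.5 − 1(89.36) − 1(66.94) = 335.2
  Q: 0 + 2(89.36) = 178.7
  U: 0 + 1(66.94) = 66.94
  V: 0 + 1(66.94) = 66.94
Total out = 335.2 + 178.7 + 66.94 + 66.94 = 647.8 lbmol/h.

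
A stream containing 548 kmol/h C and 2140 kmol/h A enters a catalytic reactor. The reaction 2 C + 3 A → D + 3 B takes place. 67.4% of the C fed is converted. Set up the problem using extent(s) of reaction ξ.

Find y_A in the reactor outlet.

C reacted = 0.674 × 548 = 369.4 kmol/h; ν_C = −2, so ξ = 369.4/2 = 184.7 kmol/h.
Outlet amounts (n = n₀ + ν ξ):
  C: 548 − 2(184.7) = 178.6
  A: 2140 − 3(184.7) = 1586
  D: 0 + 1(184.7) = 184.7
  B: 0 + 3(184.7) = 554
Total out = 2503 kmol/h; y_A = 1586 / 2503 = 0.6335.

0.634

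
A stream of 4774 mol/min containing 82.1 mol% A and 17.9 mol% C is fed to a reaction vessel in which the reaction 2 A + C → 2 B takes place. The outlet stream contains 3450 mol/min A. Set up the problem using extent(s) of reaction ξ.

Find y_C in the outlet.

0.137

For A: n = n₀ − 2ξ → 3450 = 3919 − 2ξ, giving ξ = 234.7 mol/min.
Outlet amounts (n = n₀ + ν ξ):
  A: 3919 − 2(234.7) = 3450
  C: 854.5 − 1(234.7) = 619.8
  B: 0 + 2(234.7) = 469.5
Total out = 4539 mol/min; y_C = 619.8 / 4539 = 0.1365.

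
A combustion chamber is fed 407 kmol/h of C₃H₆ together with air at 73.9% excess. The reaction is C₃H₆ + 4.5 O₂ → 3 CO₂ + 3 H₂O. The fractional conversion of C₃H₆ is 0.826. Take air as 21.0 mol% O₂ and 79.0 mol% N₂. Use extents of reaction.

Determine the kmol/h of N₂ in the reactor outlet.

12000 kmol/h

Stoichiometric O₂ = 4.5 × 407 = 1832 kmol/h; O₂ fed = 1832 × 1.739 = 3185 kmol/h.
N₂ fed = 3185 × 79/21 = 11980 kmol/h.
Fuel reacted = 0.826 × 407 → ξ = 336.2 kmol/h.
Outlet (n = n₀ + ν ξ):
  C₃H₆: 407 − 1(336.2) = 70.82
  O₂: 3185 − 4.5(336.2) = 1672
  N₂: 11980 (inert)
  CO₂: 0 + 3(336.2) = 1009
  H₂O: 0 + 3(336.2) = 1009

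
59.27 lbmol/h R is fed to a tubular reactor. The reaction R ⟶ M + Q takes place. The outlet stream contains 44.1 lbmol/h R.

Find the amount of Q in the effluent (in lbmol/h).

For R: n = n₀ − 1ξ → 44.1 = 59.27 − 1ξ, giving ξ = 15.17 lbmol/h.
Outlet amounts (n = n₀ + ν ξ):
  R: 59.27 − 1(15.17) = 44.1
  M: 0 + 1(15.17) = 15.17
  Q: 0 + 1(15.17) = 15.17

15.2 lbmol/h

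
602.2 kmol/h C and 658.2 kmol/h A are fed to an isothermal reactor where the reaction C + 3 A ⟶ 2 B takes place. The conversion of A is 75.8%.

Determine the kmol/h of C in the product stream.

436 kmol/h

A reacted = 0.758 × 658.2 = 498.9 kmol/h; ν_A = −3, so ξ = 498.9/3 = 166.3 kmol/h.
Outlet amounts (n = n₀ + ν ξ):
  C: 602.2 − 1(166.3) = 435.9
  A: 658.2 − 3(166.3) = 159.3
  B: 0 + 2(166.3) = 332.6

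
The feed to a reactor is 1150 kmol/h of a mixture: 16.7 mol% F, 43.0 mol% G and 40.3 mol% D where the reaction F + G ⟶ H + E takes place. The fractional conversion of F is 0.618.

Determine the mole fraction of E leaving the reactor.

0.103

F reacted = 0.618 × 192.1 = 118.7 kmol/h; ν_F = −1, so ξ = 118.7/1 = 118.7 kmol/h.
Outlet amounts (n = n₀ + ν ξ):
  F: 192.1 − 1(118.7) = 73.36
  G: 494.5 − 1(118.7) = 375.8
  H: 0 + 1(118.7) = 118.7
  E: 0 + 1(118.7) = 118.7
  D: 463.4 (inert)
Total out = 1150 kmol/h; y_E = 118.7 / 1150 = 0.1032.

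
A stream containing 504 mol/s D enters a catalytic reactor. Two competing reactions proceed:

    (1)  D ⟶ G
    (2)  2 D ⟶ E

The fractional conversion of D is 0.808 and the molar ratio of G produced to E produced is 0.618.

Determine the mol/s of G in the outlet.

96.1 mol/s

Conversion of D: D consumed = 0.808 × 504 = 407.2 mol/s = 1ξ₁ + 2ξ₂.
Selectivity: 1ξ₁ / (1ξ₂) = 0.618 → ξ₁ = 0.618 ξ₂.
Substitute: (1·0.618 + 2) ξ₂ = 407.2 → ξ₂ = 155.6 mol/s, ξ₁ = 96.13 mol/s.
Outlet amounts (n = n₀ + Σ ν·ξ):
  D: 504 − 1(96.13) − 2(155.6) = 96.77
  G: 0 + 1(96.13) = 96.13
  E: 0 + 1(155.6) = 155.6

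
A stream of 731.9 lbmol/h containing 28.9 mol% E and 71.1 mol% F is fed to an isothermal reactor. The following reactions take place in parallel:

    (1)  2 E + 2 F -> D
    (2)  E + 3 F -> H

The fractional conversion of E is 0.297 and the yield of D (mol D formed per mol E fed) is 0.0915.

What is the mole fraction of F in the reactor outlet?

Yield of D: 1ξ₁ / 211.5 = 0.0915 → ξ₁ = 19.35 lbmol/h.
Conversion of E: 2ξ₁ + 1ξ₂ = 0.297 × 211.5 = 62.82 → ξ₂ = 24.11 lbmol/h.
Outlet amounts (n = n₀ + Σ ν·ξ):
  E: 211.5 − 2(19.35) − 1(24.11) = 148.7
  F: 520.4 − 2(19.35) − 3(24.11) = 409.3
  D: 0 + 1(19.35) = 19.35
  H: 0 + 1(24.11) = 24.11
Total out = 601.5 lbmol/h; y_F = 409.3 / 601.5 = 0.6805.

0.681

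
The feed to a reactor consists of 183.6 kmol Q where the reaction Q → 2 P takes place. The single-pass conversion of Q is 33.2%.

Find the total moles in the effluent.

245 kmol

Q reacted = 0.332 × 183.6 = 60.96 kmol; ν_Q = −1, so ξ = 60.96/1 = 60.96 kmol.
Outlet amounts (n = n₀ + ν ξ):
  Q: 183.6 − 1(60.96) = 122.6
  P: 0 + 2(60.96) = 121.9
Total out = 122.6 + 121.9 = 244.6 kmol.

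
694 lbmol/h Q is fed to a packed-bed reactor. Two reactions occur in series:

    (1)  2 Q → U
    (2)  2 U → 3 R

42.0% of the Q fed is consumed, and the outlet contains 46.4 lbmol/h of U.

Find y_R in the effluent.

0.249

Conversion of Q: Q consumed = 2ξ₁ = 0.42 × 694 → ξ₁ = 145.7 lbmol/h.
U balance: n_U = 0 + 1ξ₁ − 2ξ₂ = 46.4 → ξ₂ = (1·145.7 − 46.4)/2 = 49.67 lbmol/h.
Outlet amounts (n = n₀ + Σ ν·ξ):
  Q: 694 − 2(145.7) = 402.5
  U: 0 + 1(145.7) − 2(49.67) = 46.4
  R: 0 + 3(49.67) = 149
Total out = 597.9 lbmol/h; y_R = 149 / 597.9 = 0.2492.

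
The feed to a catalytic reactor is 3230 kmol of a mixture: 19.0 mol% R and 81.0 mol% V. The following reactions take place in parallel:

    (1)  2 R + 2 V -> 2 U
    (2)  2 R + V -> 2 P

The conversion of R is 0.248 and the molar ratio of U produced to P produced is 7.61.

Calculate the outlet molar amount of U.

Conversion of R: R consumed = 0.248 × 613.7 = 152.2 kmol = 2ξ₁ + 2ξ₂.
Selectivity: 2ξ₁ / (2ξ₂) = 7.61 → ξ₁ = 7.61 ξ₂.
Substitute: (2·7.61 + 2) ξ₂ = 152.2 → ξ₂ = 8.838 kmol, ξ₁ = 67.26 kmol.
Outlet amounts (n = n₀ + Σ ν·ξ):
  R: 613.7 − 2(67.26) − 2(8.838) = 461.5
  V: 2616 − 2(67.26) − 1(8.838) = 2473
  U: 0 + 2(67.26) = 134.5
  P: 0 + 2(8.838) = 17.68

135 kmol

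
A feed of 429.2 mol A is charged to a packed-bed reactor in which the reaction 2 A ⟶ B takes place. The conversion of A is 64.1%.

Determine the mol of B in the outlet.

138 mol

A reacted = 0.641 × 429.2 = 275.1 mol; ν_A = −2, so ξ = 275.1/2 = 137.6 mol.
Outlet amounts (n = n₀ + ν ξ):
  A: 429.2 − 2(137.6) = 154.1
  B: 0 + 1(137.6) = 137.6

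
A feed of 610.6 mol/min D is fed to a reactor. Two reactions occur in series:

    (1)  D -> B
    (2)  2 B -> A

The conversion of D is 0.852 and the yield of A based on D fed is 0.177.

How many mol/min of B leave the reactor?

304 mol/min

Conversion of D: D consumed = 1ξ₁ = 0.852 × 610.6 → ξ₁ = 520.2 mol/min.
Yield of A: 1ξ₂ / 610.6 = 0.177 → ξ₂ = 108.1 mol/min.
Outlet amounts (n = n₀ + Σ ν·ξ):
  D: 610.6 − 1(520.2) = 90.37
  B: 0 + 1(520.2) − 2(108.1) = 304.1
  A: 0 + 1(108.1) = 108.1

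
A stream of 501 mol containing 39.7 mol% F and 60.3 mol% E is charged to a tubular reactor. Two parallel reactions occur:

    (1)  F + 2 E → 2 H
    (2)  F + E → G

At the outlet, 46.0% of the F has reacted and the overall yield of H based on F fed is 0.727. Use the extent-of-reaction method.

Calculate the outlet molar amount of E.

Yield of H: 2ξ₁ / 198.9 = 0.727 → ξ₁ = 72.3 mol.
Conversion of F: 1ξ₁ + 1ξ₂ = 0.46 × 198.9 = 91.49 → ξ₂ = 19.19 mol.
Outlet amounts (n = n₀ + Σ ν·ξ):
  F: 198.9 − 1(72.3) − 1(19.19) = 107.4
  E: 302.1 − 2(72.3) − 1(19.19) = 138.3
  H: 0 + 2(72.3) = 144.6
  G: 0 + 1(19.19) = 19.19

138 mol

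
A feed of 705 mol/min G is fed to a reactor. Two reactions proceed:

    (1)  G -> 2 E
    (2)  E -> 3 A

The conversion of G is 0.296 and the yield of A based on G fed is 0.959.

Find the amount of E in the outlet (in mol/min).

Conversion of G: G consumed = 1ξ₁ = 0.296 × 705 → ξ₁ = 208.7 mol/min.
Yield of A: 3ξ₂ / 705 = 0.959 → ξ₂ = 225.4 mol/min.
Outlet amounts (n = n₀ + Σ ν·ξ):
  G: 705 − 1(208.7) = 496.3
  E: 0 + 2(208.7) − 1(225.4) = 192
  A: 0 + 3(225.4) = 676.1

192 mol/min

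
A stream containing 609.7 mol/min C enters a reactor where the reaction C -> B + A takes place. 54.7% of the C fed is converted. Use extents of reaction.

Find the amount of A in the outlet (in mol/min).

C reacted = 0.547 × 609.7 = 333.5 mol/min; ν_C = −1, so ξ = 333.5/1 = 333.5 mol/min.
Outlet amounts (n = n₀ + ν ξ):
  C: 609.7 − 1(333.5) = 276.2
  B: 0 + 1(333.5) = 333.5
  A: 0 + 1(333.5) = 333.5

334 mol/min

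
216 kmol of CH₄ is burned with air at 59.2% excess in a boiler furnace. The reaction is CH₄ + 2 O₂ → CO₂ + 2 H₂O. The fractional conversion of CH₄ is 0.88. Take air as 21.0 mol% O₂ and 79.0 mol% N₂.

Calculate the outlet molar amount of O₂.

Stoichiometric O₂ = 2 × 216 = 432 kmol; O₂ fed = 432 × 1.592 = 687.7 kmol.
N₂ fed = 687.7 × 79/21 = 2587 kmol.
Fuel reacted = 0.88 × 216 → ξ = 190.1 kmol.
Outlet (n = n₀ + ν ξ):
  CH₄: 216 − 1(190.1) = 25.92
  O₂: 687.7 − 2(190.1) = 307.6
  N₂: 2587 (inert)
  CO₂: 0 + 1(190.1) = 190.1
  H₂O: 0 + 2(190.1) = 380.2

308 kmol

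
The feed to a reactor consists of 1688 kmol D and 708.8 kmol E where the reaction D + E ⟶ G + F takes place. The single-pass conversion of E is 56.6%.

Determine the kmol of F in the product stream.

E reacted = 0.566 × 708.8 = 401.2 kmol; ν_E = −1, so ξ = 401.2/1 = 401.2 kmol.
Outlet amounts (n = n₀ + ν ξ):
  D: 1688 − 1(401.2) = 1287
  E: 708.8 − 1(401.2) = 307.6
  G: 0 + 1(401.2) = 401.2
  F: 0 + 1(401.2) = 401.2

401 kmol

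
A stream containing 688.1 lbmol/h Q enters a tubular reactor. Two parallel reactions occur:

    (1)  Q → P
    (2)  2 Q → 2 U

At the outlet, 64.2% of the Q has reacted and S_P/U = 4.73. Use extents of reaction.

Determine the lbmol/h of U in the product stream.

77.1 lbmol/h

Conversion of Q: Q consumed = 0.642 × 688.1 = 441.8 lbmol/h = 1ξ₁ + 2ξ₂.
Selectivity: 1ξ₁ / (2ξ₂) = 4.73 → ξ₁ = 9.46 ξ₂.
Substitute: (1·9.46 + 2) ξ₂ = 441.8 → ξ₂ = 38.55 lbmol/h, ξ₁ = 364.7 lbmol/h.
Outlet amounts (n = n₀ + Σ ν·ξ):
  Q: 688.1 − 1(364.7) − 2(38.55) = 246.3
  P: 0 + 1(364.7) = 364.7
  U: 0 + 2(38.55) = 77.1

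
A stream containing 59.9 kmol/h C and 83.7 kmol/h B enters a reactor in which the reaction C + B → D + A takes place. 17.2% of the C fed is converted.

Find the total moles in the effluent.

C reacted = 0.172 × 59.9 = 10.3 kmol/h; ν_C = −1, so ξ = 10.3/1 = 10.3 kmol/h.
Outlet amounts (n = n₀ + ν ξ):
  C: 59.9 − 1(10.3) = 49.6
  B: 83.7 − 1(10.3) = 73.4
  D: 0 + 1(10.3) = 10.3
  A: 0 + 1(10.3) = 10.3
Total out = 49.6 + 73.4 + 10.3 + 10.3 = 143.6 kmol/h.

144 kmol/h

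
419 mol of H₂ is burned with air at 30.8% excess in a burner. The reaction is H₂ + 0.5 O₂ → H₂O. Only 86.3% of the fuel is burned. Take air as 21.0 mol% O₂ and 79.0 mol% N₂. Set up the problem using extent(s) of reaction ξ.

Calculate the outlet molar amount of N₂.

Stoichiometric O₂ = 0.5 × 419 = 209.5 mol; O₂ fed = 209.5 × 1.308 = 274 mol.
N₂ fed = 274 × 79/21 = 1031 mol.
Fuel reacted = 0.863 × 419 → ξ = 361.6 mol.
Outlet (n = n₀ + ν ξ):
  H₂: 419 − 1(361.6) = 57.4
  O₂: 274 − 0.5(361.6) = 93.23
  N₂: 1031 (inert)
  H₂O: 0 + 1(361.6) = 361.6

1030 mol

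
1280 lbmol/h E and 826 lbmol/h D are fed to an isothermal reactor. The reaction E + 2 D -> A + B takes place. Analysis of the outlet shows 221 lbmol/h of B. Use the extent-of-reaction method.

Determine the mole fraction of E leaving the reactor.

0.562

For B: n = n₀ + 1ξ → 221 = 0 + 1ξ, giving ξ = 221 lbmol/h.
Outlet amounts (n = n₀ + ν ξ):
  E: 1280 − 1(221) = 1059
  D: 826 − 2(221) = 384
  A: 0 + 1(221) = 221
  B: 0 + 1(221) = 221
Total out = 1885 lbmol/h; y_E = 1059 / 1885 = 0.5618.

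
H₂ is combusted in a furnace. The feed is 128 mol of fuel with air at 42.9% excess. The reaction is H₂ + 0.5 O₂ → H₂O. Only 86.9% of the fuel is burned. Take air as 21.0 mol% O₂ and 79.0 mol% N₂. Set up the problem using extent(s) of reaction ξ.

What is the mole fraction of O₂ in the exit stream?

0.0706

Stoichiometric O₂ = 0.5 × 128 = 64 mol; O₂ fed = 64 × 1.429 = 91.46 mol.
N₂ fed = 91.46 × 79/21 = 344 mol.
Fuel reacted = 0.869 × 128 → ξ = 111.2 mol.
Outlet (n = n₀ + ν ξ):
  H₂: 128 − 1(111.2) = 16.77
  O₂: 91.46 − 0.5(111.2) = 35.84
  N₂: 344 (inert)
  H₂O: 0 + 1(111.2) = 111.2
Total out = 507.9 mol; y_O₂ = 35.84 / 507.9 = 0.07057.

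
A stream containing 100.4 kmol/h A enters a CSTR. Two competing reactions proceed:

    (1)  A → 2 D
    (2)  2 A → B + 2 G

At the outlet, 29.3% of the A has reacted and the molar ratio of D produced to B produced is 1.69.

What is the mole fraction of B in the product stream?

0.0865

Conversion of A: A consumed = 0.293 × 100.4 = 29.42 kmol/h = 1ξ₁ + 2ξ₂.
Selectivity: 2ξ₁ / (1ξ₂) = 1.69 → ξ₁ = 0.845 ξ₂.
Substitute: (1·0.845 + 2) ξ₂ = 29.42 → ξ₂ = 10.34 kmol/h, ξ₁ = 8.737 kmol/h.
Outlet amounts (n = n₀ + Σ ν·ξ):
  A: 100.4 − 1(8.737) − 2(10.34) = 70.98
  D: 0 + 2(8.737) = 17.47
  B: 0 + 1(10.34) = 10.34
  G: 0 + 2(10.34) = 20.68
Total out = 119.5 kmol/h; y_B = 10.34 / 119.5 = 0.08654.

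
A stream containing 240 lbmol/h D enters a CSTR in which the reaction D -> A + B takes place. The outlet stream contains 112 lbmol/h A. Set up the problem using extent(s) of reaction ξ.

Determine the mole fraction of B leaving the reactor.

For A: n = n₀ + 1ξ → 112 = 0 + 1ξ, giving ξ = 112 lbmol/h.
Outlet amounts (n = n₀ + ν ξ):
  D: 240 − 1(112) = 128
  A: 0 + 1(112) = 112
  B: 0 + 1(112) = 112
Total out = 352 lbmol/h; y_B = 112 / 352 = 0.3182.

0.318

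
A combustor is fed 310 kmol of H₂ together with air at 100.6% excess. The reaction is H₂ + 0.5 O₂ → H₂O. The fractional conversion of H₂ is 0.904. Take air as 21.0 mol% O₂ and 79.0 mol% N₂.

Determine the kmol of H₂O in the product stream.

280 kmol

Stoichiometric O₂ = 0.5 × 310 = 155 kmol; O₂ fed = 155 × 2.006 = 310.9 kmol.
N₂ fed = 310.9 × 79/21 = 1170 kmol.
Fuel reacted = 0.904 × 310 → ξ = 280.2 kmol.
Outlet (n = n₀ + ν ξ):
  H₂: 310 − 1(280.2) = 29.76
  O₂: 310.9 − 0.5(280.2) = 170.8
  N₂: 1170 (inert)
  H₂O: 0 + 1(280.2) = 280.2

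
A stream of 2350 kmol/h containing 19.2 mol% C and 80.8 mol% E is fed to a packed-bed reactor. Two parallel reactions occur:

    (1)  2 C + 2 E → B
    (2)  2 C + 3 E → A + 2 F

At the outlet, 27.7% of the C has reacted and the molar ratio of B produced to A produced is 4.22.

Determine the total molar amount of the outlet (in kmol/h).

2170 kmol/h

Conversion of C: C consumed = 0.277 × 451.2 = 125 kmol/h = 2ξ₁ + 2ξ₂.
Selectivity: 1ξ₁ / (1ξ₂) = 4.22 → ξ₁ = 4.22 ξ₂.
Substitute: (2·4.22 + 2) ξ₂ = 125 → ξ₂ = 11.97 kmol/h, ξ₁ = 50.52 kmol/h.
Outlet amounts (n = n₀ + Σ ν·ξ):
  C: 451.2 − 2(50.52) − 2(11.97) = 326.2
  E: 1899 − 2(50.52) − 3(11.97) = 1762
  B: 0 + 1(50.52) = 50.52
  A: 0 + 1(11.97) = 11.97
  F: 0 + 2(11.97) = 23.94
Total out = 326.2 + 1762 + 50.52 + 11.97 + 23.94 = 2174 kmol/h.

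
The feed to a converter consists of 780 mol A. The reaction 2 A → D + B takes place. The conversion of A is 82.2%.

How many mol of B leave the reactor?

321 mol

A reacted = 0.822 × 780 = 641.2 mol; ν_A = −2, so ξ = 641.2/2 = 320.6 mol.
Outlet amounts (n = n₀ + ν ξ):
  A: 780 − 2(320.6) = 138.8
  D: 0 + 1(320.6) = 320.6
  B: 0 + 1(320.6) = 320.6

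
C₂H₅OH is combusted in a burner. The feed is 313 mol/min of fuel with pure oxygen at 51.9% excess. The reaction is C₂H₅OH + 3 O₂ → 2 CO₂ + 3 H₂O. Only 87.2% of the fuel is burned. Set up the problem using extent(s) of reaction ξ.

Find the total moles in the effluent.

Stoichiometric O₂ = 3 × 313 = 939 mol/min; O₂ fed = 939 × 1.519 = 1426 mol/min.
Fuel reacted = 0.872 × 313 → ξ = 272.9 mol/min.
Outlet (n = n₀ + ν ξ):
  C₂H₅OH: 313 − 1(272.9) = 40.06
  O₂: 1426 − 3(272.9) = 607.5
  CO₂: 0 + 2(272.9) = 545.9
  H₂O: 0 + 3(272.9) = 818.8
Total out = 40.06 + 607.5 + 545.9 + 818.8 = 2012 mol/min.

2010 mol/min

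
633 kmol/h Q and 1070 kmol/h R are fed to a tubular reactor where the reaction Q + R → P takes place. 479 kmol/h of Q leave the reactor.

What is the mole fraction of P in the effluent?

0.0994

For Q: n = n₀ − 1ξ → 479 = 633 − 1ξ, giving ξ = 154 kmol/h.
Outlet amounts (n = n₀ + ν ξ):
  Q: 633 − 1(154) = 479
  R: 1070 − 1(154) = 916
  P: 0 + 1(154) = 154
Total out = 1549 kmol/h; y_P = 154 / 1549 = 0.09942.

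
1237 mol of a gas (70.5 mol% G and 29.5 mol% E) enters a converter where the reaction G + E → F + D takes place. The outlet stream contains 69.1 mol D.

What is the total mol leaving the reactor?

For D: n = n₀ + 1ξ → 69.1 = 0 + 1ξ, giving ξ = 69.1 mol.
Outlet amounts (n = n₀ + ν ξ):
  G: 872.1 − 1(69.1) = 803
  E: 364.9 − 1(69.1) = 295.8
  F: 0 + 1(69.1) = 69.1
  D: 0 + 1(69.1) = 69.1
Total out = 803 + 295.8 + 69.1 + 69.1 = 1237 mol.

1240 mol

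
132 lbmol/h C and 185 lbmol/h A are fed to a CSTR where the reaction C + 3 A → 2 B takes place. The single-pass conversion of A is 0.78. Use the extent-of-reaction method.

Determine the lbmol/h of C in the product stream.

A reacted = 0.78 × 185 = 144.3 lbmol/h; ν_A = −3, so ξ = 144.3/3 = 48.1 lbmol/h.
Outlet amounts (n = n₀ + ν ξ):
  C: 132 − 1(48.1) = 83.9
  A: 185 − 3(48.1) = 40.7
  B: 0 + 2(48.1) = 96.2

83.9 lbmol/h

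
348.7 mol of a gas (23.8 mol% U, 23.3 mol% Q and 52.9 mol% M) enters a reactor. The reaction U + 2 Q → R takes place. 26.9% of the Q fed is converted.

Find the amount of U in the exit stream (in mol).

72.1 mol

Q reacted = 0.269 × 81.25 = 21.86 mol; ν_Q = −2, so ξ = 21.86/2 = 10.93 mol.
Outlet amounts (n = n₀ + ν ξ):
  U: 82.99 − 1(10.93) = 72.06
  Q: 81.25 − 2(10.93) = 59.39
  R: 0 + 1(10.93) = 10.93
  M: 184.5 (inert)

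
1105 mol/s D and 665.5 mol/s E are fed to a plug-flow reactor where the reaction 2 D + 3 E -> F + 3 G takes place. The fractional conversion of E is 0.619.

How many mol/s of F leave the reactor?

E reacted = 0.619 × 665.5 = 411.9 mol/s; ν_E = −3, so ξ = 411.9/3 = 137.3 mol/s.
Outlet amounts (n = n₀ + ν ξ):
  D: 1105 − 2(137.3) = 830.4
  E: 665.5 − 3(137.3) = 253.6
  F: 0 + 1(137.3) = 137.3
  G: 0 + 3(137.3) = 411.9

137 mol/s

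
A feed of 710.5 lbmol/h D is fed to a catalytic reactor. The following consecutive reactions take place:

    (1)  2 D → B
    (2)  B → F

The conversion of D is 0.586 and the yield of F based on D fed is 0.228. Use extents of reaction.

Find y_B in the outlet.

Conversion of D: D consumed = 2ξ₁ = 0.586 × 710.5 → ξ₁ = 208.2 lbmol/h.
Yield of F: 1ξ₂ / 710.5 = 0.228 → ξ₂ = 162 lbmol/h.
Outlet amounts (n = n₀ + Σ ν·ξ):
  D: 710.5 − 2(208.2) = 294.1
  B: 0 + 1(208.2) − 1(162) = 46.18
  F: 0 + 1(162) = 162
Total out = 502.3 lbmol/h; y_B = 46.18 / 502.3 = 0.09194.

0.0919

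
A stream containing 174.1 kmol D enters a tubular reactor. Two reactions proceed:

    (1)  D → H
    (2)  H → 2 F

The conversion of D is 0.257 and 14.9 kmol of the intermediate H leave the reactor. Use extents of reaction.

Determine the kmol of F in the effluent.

59.7 kmol

Conversion of D: D consumed = 1ξ₁ = 0.257 × 174.1 → ξ₁ = 44.74 kmol.
H balance: n_H = 0 + 1ξ₁ − 1ξ₂ = 14.9 → ξ₂ = (1·44.74 − 14.9)/1 = 29.84 kmol.
Outlet amounts (n = n₀ + Σ ν·ξ):
  D: 174.1 − 1(44.74) = 129.4
  H: 0 + 1(44.74) − 1(29.84) = 14.9
  F: 0 + 2(29.84) = 59.69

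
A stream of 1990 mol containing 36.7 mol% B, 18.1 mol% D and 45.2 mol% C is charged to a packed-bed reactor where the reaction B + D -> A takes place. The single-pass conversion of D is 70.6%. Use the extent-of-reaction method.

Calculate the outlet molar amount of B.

D reacted = 0.706 × 360.2 = 254.3 mol; ν_D = −1, so ξ = 254.3/1 = 254.3 mol.
Outlet amounts (n = n₀ + ν ξ):
  B: 730.3 − 1(254.3) = 476
  D: 360.2 − 1(254.3) = 105.9
  A: 0 + 1(254.3) = 254.3
  C: 899.5 (inert)

476 mol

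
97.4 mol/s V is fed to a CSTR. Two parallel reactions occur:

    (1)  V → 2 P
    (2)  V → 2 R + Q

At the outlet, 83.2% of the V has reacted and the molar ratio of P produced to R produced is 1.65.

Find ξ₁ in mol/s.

Conversion of V: V consumed = 0.832 × 97.4 = 81.04 mol/s = 1ξ₁ + 1ξ₂.
Selectivity: 2ξ₁ / (2ξ₂) = 1.65 → ξ₁ = 1.65 ξ₂.
Substitute: (1·1.65 + 1) ξ₂ = 81.04 → ξ₂ = 30.58 mol/s, ξ₁ = 50.46 mol/s.
Outlet amounts (n = n₀ + Σ ν·ξ):
  V: 97.4 − 1(50.46) − 1(30.58) = 16.36
  P: 0 + 2(50.46) = 100.9
  R: 0 + 2(30.58) = 61.16
  Q: 0 + 1(30.58) = 30.58

ξ₁ = 50.5 mol/s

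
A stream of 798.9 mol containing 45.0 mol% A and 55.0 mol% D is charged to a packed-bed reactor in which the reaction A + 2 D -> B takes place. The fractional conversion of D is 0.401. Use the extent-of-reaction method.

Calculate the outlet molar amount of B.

88.1 mol

D reacted = 0.401 × 439.4 = 176.2 mol; ν_D = −2, so ξ = 176.2/2 = 88.1 mol.
Outlet amounts (n = n₀ + ν ξ):
  A: 359.5 − 1(88.1) = 271.4
  D: 439.4 − 2(88.1) = 263.2
  B: 0 + 1(88.1) = 88.1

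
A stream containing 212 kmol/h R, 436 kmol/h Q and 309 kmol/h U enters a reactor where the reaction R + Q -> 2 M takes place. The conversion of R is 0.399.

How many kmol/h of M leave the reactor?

R reacted = 0.399 × 212 = 84.59 kmol/h; ν_R = −1, so ξ = 84.59/1 = 84.59 kmol/h.
Outlet amounts (n = n₀ + ν ξ):
  R: 212 − 1(84.59) = 127.4
  Q: 436 − 1(84.59) = 351.4
  M: 0 + 2(84.59) = 169.2
  U: 309 (inert)

169 kmol/h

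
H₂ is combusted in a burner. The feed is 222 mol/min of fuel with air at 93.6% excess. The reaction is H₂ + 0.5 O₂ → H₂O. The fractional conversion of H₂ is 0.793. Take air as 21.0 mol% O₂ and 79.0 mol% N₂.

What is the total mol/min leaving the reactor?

1160 mol/min

Stoichiometric O₂ = 0.5 × 222 = 111 mol/min; O₂ fed = 111 × 1.936 = 214.9 mol/min.
N₂ fed = 214.9 × 79/21 = 808.4 mol/min.
Fuel reacted = 0.793 × 222 → ξ = 176 mol/min.
Outlet (n = n₀ + ν ξ):
  H₂: 222 − 1(176) = 45.95
  O₂: 214.9 − 0.5(176) = 126.9
  N₂: 808.4 (inert)
  H₂O: 0 + 1(176) = 176
Total out = 45.95 + 126.9 + 808.4 + 176 = 1157 mol/min.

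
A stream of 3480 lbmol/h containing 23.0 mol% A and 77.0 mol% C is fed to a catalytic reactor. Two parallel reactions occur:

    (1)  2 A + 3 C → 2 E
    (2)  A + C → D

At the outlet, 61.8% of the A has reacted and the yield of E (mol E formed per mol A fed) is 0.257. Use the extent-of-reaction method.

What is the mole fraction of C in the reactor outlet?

0.722

Yield of E: 2ξ₁ / 800.4 = 0.257 → ξ₁ = 102.9 lbmol/h.
Conversion of A: 2ξ₁ + 1ξ₂ = 0.618 × 800.4 = 494.6 → ξ₂ = 288.9 lbmol/h.
Outlet amounts (n = n₀ + Σ ν·ξ):
  A: 800.4 − 2(102.9) − 1(288.9) = 305.8
  C: 2680 − 3(102.9) − 1(288.9) = 2082
  E: 0 + 2(102.9) = 205.7
  D: 0 + 1(288.9) = 288.9
Total out = 2883 lbmol/h; y_C = 2082 / 2883 = 0.7223.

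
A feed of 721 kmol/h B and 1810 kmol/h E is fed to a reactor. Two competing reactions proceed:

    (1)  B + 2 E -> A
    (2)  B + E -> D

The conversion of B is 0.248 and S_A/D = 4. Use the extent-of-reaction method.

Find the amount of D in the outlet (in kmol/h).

35.8 kmol/h

Conversion of B: B consumed = 0.248 × 721 = 178.8 kmol/h = 1ξ₁ + 1ξ₂.
Selectivity: 1ξ₁ / (1ξ₂) = 4 → ξ₁ = 4 ξ₂.
Substitute: (1·4 + 1) ξ₂ = 178.8 → ξ₂ = 35.76 kmol/h, ξ₁ = 143 kmol/h.
Outlet amounts (n = n₀ + Σ ν·ξ):
  B: 721 − 1(143) − 1(35.76) = 542.2
  E: 1810 − 2(143) − 1(35.76) = 1488
  A: 0 + 1(143) = 143
  D: 0 + 1(35.76) = 35.76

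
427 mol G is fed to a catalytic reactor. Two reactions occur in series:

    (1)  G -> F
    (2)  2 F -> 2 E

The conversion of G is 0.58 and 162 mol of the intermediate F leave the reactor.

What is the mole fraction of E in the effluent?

0.201

Conversion of G: G consumed = 1ξ₁ = 0.58 × 427 → ξ₁ = 247.7 mol.
F balance: n_F = 0 + 1ξ₁ − 2ξ₂ = 162 → ξ₂ = (1·247.7 − 162)/2 = 42.83 mol.
Outlet amounts (n = n₀ + Σ ν·ξ):
  G: 427 − 1(247.7) = 179.3
  F: 0 + 1(247.7) − 2(42.83) = 162
  E: 0 + 2(42.83) = 85.66
Total out = 427 mol; y_E = 85.66 / 427 = 0.2006.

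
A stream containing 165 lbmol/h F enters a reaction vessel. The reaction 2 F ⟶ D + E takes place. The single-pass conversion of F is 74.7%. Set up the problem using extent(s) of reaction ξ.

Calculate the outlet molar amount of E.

61.6 lbmol/h

F reacted = 0.747 × 165 = 123.3 lbmol/h; ν_F = −2, so ξ = 123.3/2 = 61.63 lbmol/h.
Outlet amounts (n = n₀ + ν ξ):
  F: 165 − 2(61.63) = 41.75
  D: 0 + 1(61.63) = 61.63
  E: 0 + 1(61.63) = 61.63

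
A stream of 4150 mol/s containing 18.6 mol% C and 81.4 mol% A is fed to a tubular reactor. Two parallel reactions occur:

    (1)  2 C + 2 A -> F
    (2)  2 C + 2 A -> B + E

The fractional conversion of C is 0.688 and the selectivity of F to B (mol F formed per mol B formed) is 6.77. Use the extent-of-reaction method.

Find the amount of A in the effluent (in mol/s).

2850 mol/s

Conversion of C: C consumed = 0.688 × 771.9 = 531.1 mol/s = 2ξ₁ + 2ξ₂.
Selectivity: 1ξ₁ / (1ξ₂) = 6.77 → ξ₁ = 6.77 ξ₂.
Substitute: (2·6.77 + 2) ξ₂ = 531.1 → ξ₂ = 34.17 mol/s, ξ₁ = 231.4 mol/s.
Outlet amounts (n = n₀ + Σ ν·ξ):
  C: 771.9 − 2(231.4) − 2(34.17) = 240.8
  A: 3378 − 2(231.4) − 2(34.17) = 2847
  F: 0 + 1(231.4) = 231.4
  B: 0 + 1(34.17) = 34.17
  E: 0 + 1(34.17) = 34.17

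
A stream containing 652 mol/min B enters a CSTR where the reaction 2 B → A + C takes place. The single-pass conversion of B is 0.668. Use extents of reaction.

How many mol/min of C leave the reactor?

218 mol/min

B reacted = 0.668 × 652 = 435.5 mol/min; ν_B = −2, so ξ = 435.5/2 = 217.8 mol/min.
Outlet amounts (n = n₀ + ν ξ):
  B: 652 − 2(217.8) = 216.5
  A: 0 + 1(217.8) = 217.8
  C: 0 + 1(217.8) = 217.8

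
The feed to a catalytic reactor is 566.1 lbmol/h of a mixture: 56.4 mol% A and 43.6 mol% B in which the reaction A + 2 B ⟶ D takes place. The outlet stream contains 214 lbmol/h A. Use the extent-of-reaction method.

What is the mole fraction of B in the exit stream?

For A: n = n₀ − 1ξ → 214 = 319.3 − 1ξ, giving ξ = 105.3 lbmol/h.
Outlet amounts (n = n₀ + ν ξ):
  A: 319.3 − 1(105.3) = 214
  B: 246.8 − 2(105.3) = 36.26
  D: 0 + 1(105.3) = 105.3
Total out = 355.5 lbmol/h; y_B = 36.26 / 355.5 = 0.102.

0.102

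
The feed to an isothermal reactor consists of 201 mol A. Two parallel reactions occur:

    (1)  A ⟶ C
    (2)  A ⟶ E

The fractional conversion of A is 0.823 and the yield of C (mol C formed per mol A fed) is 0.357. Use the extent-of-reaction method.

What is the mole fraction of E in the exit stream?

Yield of C: 1ξ₁ / 201 = 0.357 → ξ₁ = 71.76 mol.
Conversion of A: 1ξ₁ + 1ξ₂ = 0.823 × 201 = 165.4 → ξ₂ = 93.67 mol.
Outlet amounts (n = n₀ + Σ ν·ξ):
  A: 201 − 1(71.76) − 1(93.67) = 35.58
  C: 0 + 1(71.76) = 71.76
  E: 0 + 1(93.67) = 93.67
Total out = 201 mol; y_E = 93.67 / 201 = 0.466.

0.466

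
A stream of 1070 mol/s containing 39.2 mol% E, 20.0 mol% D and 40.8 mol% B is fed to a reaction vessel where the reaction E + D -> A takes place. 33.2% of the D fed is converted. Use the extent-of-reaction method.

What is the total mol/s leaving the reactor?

999 mol/s

D reacted = 0.332 × 214 = 71.05 mol/s; ν_D = −1, so ξ = 71.05/1 = 71.05 mol/s.
Outlet amounts (n = n₀ + ν ξ):
  E: 419.4 − 1(71.05) = 348.4
  D: 214 − 1(71.05) = 143
  A: 0 + 1(71.05) = 71.05
  B: 436.6 (inert)
Total out = 348.4 + 143 + 71.05 + 436.6 = 999 mol/s.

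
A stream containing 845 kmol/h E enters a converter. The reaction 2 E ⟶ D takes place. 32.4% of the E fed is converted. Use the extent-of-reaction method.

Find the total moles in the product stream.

E reacted = 0.324 × 845 = 273.8 kmol/h; ν_E = −2, so ξ = 273.8/2 = 136.9 kmol/h.
Outlet amounts (n = n₀ + ν ξ):
  E: 845 − 2(136.9) = 571.2
  D: 0 + 1(136.9) = 136.9
Total out = 571.2 + 136.9 = 708.1 kmol/h.

708 kmol/h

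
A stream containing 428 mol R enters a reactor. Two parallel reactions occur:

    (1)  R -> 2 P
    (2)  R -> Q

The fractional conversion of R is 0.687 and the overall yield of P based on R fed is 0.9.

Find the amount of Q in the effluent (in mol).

101 mol

Yield of P: 2ξ₁ / 428 = 0.9 → ξ₁ = 192.6 mol.
Conversion of R: 1ξ₁ + 1ξ₂ = 0.687 × 428 = 294 → ξ₂ = 101.4 mol.
Outlet amounts (n = n₀ + Σ ν·ξ):
  R: 428 − 1(192.6) − 1(101.4) = 134
  P: 0 + 2(192.6) = 385.2
  Q: 0 + 1(101.4) = 101.4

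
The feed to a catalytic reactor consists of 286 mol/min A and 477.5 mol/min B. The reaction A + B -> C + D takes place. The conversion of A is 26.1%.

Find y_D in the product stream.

0.0978

A reacted = 0.261 × 286 = 74.65 mol/min; ν_A = −1, so ξ = 74.65/1 = 74.65 mol/min.
Outlet amounts (n = n₀ + ν ξ):
  A: 286 − 1(74.65) = 211.4
  B: 477.5 − 1(74.65) = 402.9
  C: 0 + 1(74.65) = 74.65
  D: 0 + 1(74.65) = 74.65
Total out = 763.5 mol/min; y_D = 74.65 / 763.5 = 0.09777.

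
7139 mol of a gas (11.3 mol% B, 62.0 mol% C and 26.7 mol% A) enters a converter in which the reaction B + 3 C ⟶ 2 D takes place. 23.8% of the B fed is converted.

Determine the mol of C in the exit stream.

B reacted = 0.238 × 806.7 = 192 mol; ν_B = −1, so ξ = 192/1 = 192 mol.
Outlet amounts (n = n₀ + ν ξ):
  B: 806.7 − 1(192) = 614.7
  C: 4426 − 3(192) = 3850
  D: 0 + 2(192) = 384
  A: 1906 (inert)

3850 mol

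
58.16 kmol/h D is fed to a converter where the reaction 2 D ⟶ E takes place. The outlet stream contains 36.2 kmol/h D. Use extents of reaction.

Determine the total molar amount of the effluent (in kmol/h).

For D: n = n₀ − 2ξ → 36.2 = 58.16 − 2ξ, giving ξ = 10.98 kmol/h.
Outlet amounts (n = n₀ + ν ξ):
  D: 58.16 − 2(10.98) = 36.2
  E: 0 + 1(10.98) = 10.98
Total out = 36.2 + 10.98 = 47.18 kmol/h.

47.2 kmol/h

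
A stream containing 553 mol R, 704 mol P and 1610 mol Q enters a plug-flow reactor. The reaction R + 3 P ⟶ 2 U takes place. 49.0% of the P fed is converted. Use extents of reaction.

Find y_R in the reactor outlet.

P reacted = 0.49 × 704 = 345 mol; ν_P = −3, so ξ = 345/3 = 115 mol.
Outlet amounts (n = n₀ + ν ξ):
  R: 553 − 1(115) = 438
  P: 704 − 3(115) = 359
  U: 0 + 2(115) = 230
  Q: 1610 (inert)
Total out = 2637 mol; y_R = 438 / 2637 = 0.1661.

0.166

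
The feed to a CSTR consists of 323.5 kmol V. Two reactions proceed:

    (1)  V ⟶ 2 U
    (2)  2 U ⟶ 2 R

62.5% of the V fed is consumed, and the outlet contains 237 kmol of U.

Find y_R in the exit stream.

Conversion of V: V consumed = 1ξ₁ = 0.625 × 323.5 → ξ₁ = 202.2 kmol.
U balance: n_U = 0 + 2ξ₁ − 2ξ₂ = 237 → ξ₂ = (2·202.2 − 237)/2 = 83.69 kmol.
Outlet amounts (n = n₀ + Σ ν·ξ):
  V: 323.5 − 1(202.2) = 121.3
  U: 0 + 2(202.2) − 2(83.69) = 237
  R: 0 + 2(83.69) = 167.4
Total out = 525.7 kmol; y_R = 167.4 / 525.7 = 0.3184.

0.318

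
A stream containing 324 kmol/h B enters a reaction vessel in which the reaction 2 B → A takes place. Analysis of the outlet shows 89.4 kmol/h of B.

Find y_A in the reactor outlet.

For B: n = n₀ − 2ξ → 89.4 = 324 − 2ξ, giving ξ = 117.3 kmol/h.
Outlet amounts (n = n₀ + ν ξ):
  B: 324 − 2(117.3) = 89.4
  A: 0 + 1(117.3) = 117.3
Total out = 206.7 kmol/h; y_A = 117.3 / 206.7 = 0.5675.

0.567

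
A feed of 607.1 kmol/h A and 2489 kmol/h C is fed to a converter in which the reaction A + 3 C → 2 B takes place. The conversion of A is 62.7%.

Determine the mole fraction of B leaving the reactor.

0.326

A reacted = 0.627 × 607.1 = 380.7 kmol/h; ν_A = −1, so ξ = 380.7/1 = 380.7 kmol/h.
Outlet amounts (n = n₀ + ν ξ):
  A: 607.1 − 1(380.7) = 226.4
  C: 2489 − 3(380.7) = 1347
  B: 0 + 2(380.7) = 761.3
Total out = 2335 kmol/h; y_B = 761.3 / 2335 = 0.3261.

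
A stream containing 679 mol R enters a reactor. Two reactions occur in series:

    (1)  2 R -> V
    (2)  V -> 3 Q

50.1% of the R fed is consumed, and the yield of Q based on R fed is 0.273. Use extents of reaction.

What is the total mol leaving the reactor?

632 mol

Conversion of R: R consumed = 2ξ₁ = 0.501 × 679 → ξ₁ = 170.1 mol.
Yield of Q: 3ξ₂ / 679 = 0.273 → ξ₂ = 61.79 mol.
Outlet amounts (n = n₀ + Σ ν·ξ):
  R: 679 − 2(170.1) = 338.8
  V: 0 + 1(170.1) − 1(61.79) = 108.3
  Q: 0 + 3(61.79) = 185.4
Total out = 338.8 + 108.3 + 185.4 = 632.5 mol.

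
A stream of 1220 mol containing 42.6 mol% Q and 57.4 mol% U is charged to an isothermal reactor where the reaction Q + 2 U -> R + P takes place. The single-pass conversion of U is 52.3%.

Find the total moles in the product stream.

1040 mol

U reacted = 0.523 × 700.3 = 366.2 mol; ν_U = −2, so ξ = 366.2/2 = 183.1 mol.
Outlet amounts (n = n₀ + ν ξ):
  Q: 519.7 − 1(183.1) = 336.6
  U: 700.3 − 2(183.1) = 334
  R: 0 + 1(183.1) = 183.1
  P: 0 + 1(183.1) = 183.1
Total out = 336.6 + 334 + 183.1 + 183.1 = 1037 mol.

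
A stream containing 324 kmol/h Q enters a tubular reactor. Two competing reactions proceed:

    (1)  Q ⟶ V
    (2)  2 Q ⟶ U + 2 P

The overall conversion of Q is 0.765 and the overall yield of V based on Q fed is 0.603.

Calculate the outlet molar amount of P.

Yield of V: 1ξ₁ / 324 = 0.603 → ξ₁ = 195.4 kmol/h.
Conversion of Q: 1ξ₁ + 2ξ₂ = 0.765 × 324 = 247.9 → ξ₂ = 26.24 kmol/h.
Outlet amounts (n = n₀ + Σ ν·ξ):
  Q: 324 − 1(195.4) − 2(26.24) = 76.14
  V: 0 + 1(195.4) = 195.4
  U: 0 + 1(26.24) = 26.24
  P: 0 + 2(26.24) = 52.49

52.5 kmol/h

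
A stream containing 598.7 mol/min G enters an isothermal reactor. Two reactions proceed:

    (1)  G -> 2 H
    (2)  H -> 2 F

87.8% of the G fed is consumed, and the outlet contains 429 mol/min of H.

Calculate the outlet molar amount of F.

Conversion of G: G consumed = 1ξ₁ = 0.878 × 598.7 → ξ₁ = 525.7 mol/min.
H balance: n_H = 0 + 2ξ₁ − 1ξ₂ = 429 → ξ₂ = (2·525.7 − 429)/1 = 622.3 mol/min.
Outlet amounts (n = n₀ + Σ ν·ξ):
  G: 598.7 − 1(525.7) = 73.04
  H: 0 + 2(525.7) − 1(622.3) = 429
  F: 0 + 2(622.3) = 1245

1240 mol/min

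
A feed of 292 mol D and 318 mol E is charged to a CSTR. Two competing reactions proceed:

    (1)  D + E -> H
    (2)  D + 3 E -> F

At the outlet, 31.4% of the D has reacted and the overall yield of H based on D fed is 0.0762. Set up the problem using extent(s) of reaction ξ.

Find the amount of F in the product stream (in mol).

Yield of H: 1ξ₁ / 292 = 0.0762 → ξ₁ = 22.25 mol.
Conversion of D: 1ξ₁ + 1ξ₂ = 0.314 × 292 = 91.69 → ξ₂ = 69.44 mol.
Outlet amounts (n = n₀ + Σ ν·ξ):
  D: 292 − 1(22.25) − 1(69.44) = 200.3
  E: 318 − 1(22.25) − 3(69.44) = 87.44
  H: 0 + 1(22.25) = 22.25
  F: 0 + 1(69.44) = 69.44

69.4 mol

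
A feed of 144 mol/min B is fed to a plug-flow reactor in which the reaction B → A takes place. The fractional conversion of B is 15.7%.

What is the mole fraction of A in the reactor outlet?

0.157

B reacted = 0.157 × 144 = 22.61 mol/min; ν_B = −1, so ξ = 22.61/1 = 22.61 mol/min.
Outlet amounts (n = n₀ + ν ξ):
  B: 144 − 1(22.61) = 121.4
  A: 0 + 1(22.61) = 22.61
Total out = 144 mol/min; y_A = 22.61 / 144 = 0.157.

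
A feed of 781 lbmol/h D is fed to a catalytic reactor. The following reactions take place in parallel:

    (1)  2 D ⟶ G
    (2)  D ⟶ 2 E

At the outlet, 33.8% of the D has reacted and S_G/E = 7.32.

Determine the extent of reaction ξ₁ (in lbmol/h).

Conversion of D: D consumed = 0.338 × 781 = 264 lbmol/h = 2ξ₁ + 1ξ₂.
Selectivity: 1ξ₁ / (2ξ₂) = 7.32 → ξ₁ = 14.64 ξ₂.
Substitute: (2·14.64 + 1) ξ₂ = 264 → ξ₂ = 8.718 lbmol/h, ξ₁ = 127.6 lbmol/h.
Outlet amounts (n = n₀ + Σ ν·ξ):
  D: 781 − 2(127.6) − 1(8.718) = 517
  G: 0 + 1(127.6) = 127.6
  E: 0 + 2(8.718) = 17.44

ξ₁ = 128 lbmol/h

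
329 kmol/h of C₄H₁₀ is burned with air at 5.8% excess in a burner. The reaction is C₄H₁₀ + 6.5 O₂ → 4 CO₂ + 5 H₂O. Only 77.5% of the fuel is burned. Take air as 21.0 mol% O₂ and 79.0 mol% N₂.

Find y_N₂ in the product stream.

Stoichiometric O₂ = 6.5 × 329 = 2138 kmol/h; O₂ fed = 2138 × 1.058 = 2263 kmol/h.
N₂ fed = 2263 × 79/21 = 8511 kmol/h.
Fuel reacted = 0.775 × 329 → ξ = 255 kmol/h.
Outlet (n = n₀ + ν ξ):
  C₄H₁₀: 329 − 1(255) = 74.03
  O₂: 2263 − 6.5(255) = 605.2
  N₂: 8511 (inert)
  CO₂: 0 + 4(255) = 1020
  H₂O: 0 + 5(255) = 1275
Total out = 11490 kmol/h; y_N₂ = 8511 / 11490 = 0.7411.

0.741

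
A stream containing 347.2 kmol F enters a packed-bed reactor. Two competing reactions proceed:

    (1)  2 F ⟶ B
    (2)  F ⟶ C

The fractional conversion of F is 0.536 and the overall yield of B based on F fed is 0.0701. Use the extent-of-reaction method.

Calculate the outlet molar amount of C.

Yield of B: 1ξ₁ / 347.2 = 0.0701 → ξ₁ = 24.34 kmol.
Conversion of F: 2ξ₁ + 1ξ₂ = 0.536 × 347.2 = 186.1 → ξ₂ = 137.4 kmol.
Outlet amounts (n = n₀ + Σ ν·ξ):
  F: 347.2 − 2(24.34) − 1(137.4) = 161.1
  B: 0 + 1(24.34) = 24.34
  C: 0 + 1(137.4) = 137.4

137 kmol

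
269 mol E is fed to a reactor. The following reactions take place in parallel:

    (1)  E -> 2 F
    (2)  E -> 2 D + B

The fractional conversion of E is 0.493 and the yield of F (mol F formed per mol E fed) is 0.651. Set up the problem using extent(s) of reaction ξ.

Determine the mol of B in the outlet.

45.1 mol

Yield of F: 2ξ₁ / 269 = 0.651 → ξ₁ = 87.56 mol.
Conversion of E: 1ξ₁ + 1ξ₂ = 0.493 × 269 = 132.6 → ξ₂ = 45.06 mol.
Outlet amounts (n = n₀ + Σ ν·ξ):
  E: 269 − 1(87.56) − 1(45.06) = 136.4
  F: 0 + 2(87.56) = 175.1
  D: 0 + 2(45.06) = 90.11
  B: 0 + 1(45.06) = 45.06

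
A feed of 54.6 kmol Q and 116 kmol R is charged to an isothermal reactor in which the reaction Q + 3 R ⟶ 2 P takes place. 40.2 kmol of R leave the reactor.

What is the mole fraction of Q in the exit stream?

0.244

For R: n = n₀ − 3ξ → 40.2 = 116 − 3ξ, giving ξ = 25.27 kmol.
Outlet amounts (n = n₀ + ν ξ):
  Q: 54.6 − 1(25.27) = 29.33
  R: 116 − 3(25.27) = 40.2
  P: 0 + 2(25.27) = 50.53
Total out = 120.1 kmol; y_Q = 29.33 / 120.1 = 0.2443.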